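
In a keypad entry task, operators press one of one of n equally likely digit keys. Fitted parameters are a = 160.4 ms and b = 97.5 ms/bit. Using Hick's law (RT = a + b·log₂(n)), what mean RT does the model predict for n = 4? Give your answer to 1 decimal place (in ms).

log₂(4) = 2 bits, so RT = 160.4 + 97.5 × 2 ≈ 355.400 ms.

355.4 ms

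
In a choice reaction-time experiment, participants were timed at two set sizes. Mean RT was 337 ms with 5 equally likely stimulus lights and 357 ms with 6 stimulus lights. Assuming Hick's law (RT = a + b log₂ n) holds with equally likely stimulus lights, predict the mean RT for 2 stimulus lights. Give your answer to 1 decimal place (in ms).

Fit slope and intercept:
  b = (357 − 337) / (log₂ 6 − log₂ 5) = 20 / (2.5850 − 2.3219) = 76.036 ms/bit
  a = 337 − 76.036 × 2.3219 = 160.451 ms
Then RT(2) = 160.451 + 76.036 × log₂ 2 = 160.451 + 76.036 × 1 ≈ 236.486 ms.

236.5 ms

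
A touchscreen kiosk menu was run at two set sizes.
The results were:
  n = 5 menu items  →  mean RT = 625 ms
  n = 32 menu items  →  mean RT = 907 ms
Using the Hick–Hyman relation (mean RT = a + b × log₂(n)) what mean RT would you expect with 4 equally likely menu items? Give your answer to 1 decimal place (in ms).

591.1 ms

Solve the two-equation system in a and b:
  b = (907 − 625) / (log₂ 32 − log₂ 5) = 282 / (5 − 2.3219) = 105.300 ms/bit
  a = 625 − 105.300 × 2.3219 = 380.502 ms
Then RT(4) = 380.502 + 105.300 × log₂ 4 = 380.502 + 105.300 × 2 ≈ 591.101 ms.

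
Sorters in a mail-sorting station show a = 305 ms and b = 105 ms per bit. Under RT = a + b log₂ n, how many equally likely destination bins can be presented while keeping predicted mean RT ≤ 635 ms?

105·log₂ n ≤ 635 − 305 = 330, giving log₂ n ≤ 3.1429 and n ≤ 8.833. The largest whole number is 8.

8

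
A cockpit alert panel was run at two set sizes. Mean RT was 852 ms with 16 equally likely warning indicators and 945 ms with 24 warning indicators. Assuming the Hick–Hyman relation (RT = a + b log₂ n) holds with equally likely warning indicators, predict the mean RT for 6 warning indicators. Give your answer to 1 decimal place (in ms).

627.0 ms

Fit slope and intercept:
  b = (945 − 852) / (log₂ 24 − log₂ 16) = 93 / (4.5850 − 4) = 158.985 ms/bit
  a = 852 − 158.985 × 4 = 216.062 ms
Then RT(6) = 216.062 + 158.985 × log₂ 6 = 216.062 + 158.985 × 2.5850 ≈ 627.031 ms.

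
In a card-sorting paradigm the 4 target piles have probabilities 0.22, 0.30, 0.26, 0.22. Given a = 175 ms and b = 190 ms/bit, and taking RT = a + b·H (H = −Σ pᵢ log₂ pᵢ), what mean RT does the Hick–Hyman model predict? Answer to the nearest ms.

Entropy contributions −pᵢ log₂ pᵢ: 0.4806, 0.5211, 0.5053, 0.4806; sum H = 1.9875 bits.
RT = a + bH = 175 + 190·1.9875 = 552.63 ms.

553 ms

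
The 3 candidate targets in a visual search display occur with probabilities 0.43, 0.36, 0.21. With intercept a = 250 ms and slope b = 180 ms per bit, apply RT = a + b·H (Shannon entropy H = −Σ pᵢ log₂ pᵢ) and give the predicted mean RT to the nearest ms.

525 ms

H = 0.43·log₂(1/0.43) + 0.36·log₂(1/0.36) + 0.21·log₂(1/0.21) = 1.5270 bits.
RT = 250 + 180 × 1.5270 = 524.86 ms.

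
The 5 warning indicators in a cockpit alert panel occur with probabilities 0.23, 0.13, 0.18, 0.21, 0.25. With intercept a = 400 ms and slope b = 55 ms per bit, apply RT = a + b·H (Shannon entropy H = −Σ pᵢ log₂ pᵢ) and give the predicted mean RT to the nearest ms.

526 ms

H = 0.23·log₂(1/0.23) + 0.13·log₂(1/0.13) + 0.18·log₂(1/0.18) + 0.21·log₂(1/0.21) + 0.25·log₂(1/0.25) = 2.2884 bits.
RT = 400 + 55 × 2.2884 = 525.86 ms.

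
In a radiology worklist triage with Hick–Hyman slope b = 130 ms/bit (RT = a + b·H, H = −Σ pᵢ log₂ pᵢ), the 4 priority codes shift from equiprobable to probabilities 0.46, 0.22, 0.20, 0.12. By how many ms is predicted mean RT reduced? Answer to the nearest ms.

The RT saving is b·ΔH. Equiprobable H₀ = log₂(4) = 2.0000 bits; with the given probabilities H = 1.8274 bits.
b·(H₀ − H) = 130 × (2.0000 − 1.8274) = 22.44 ms.

22 ms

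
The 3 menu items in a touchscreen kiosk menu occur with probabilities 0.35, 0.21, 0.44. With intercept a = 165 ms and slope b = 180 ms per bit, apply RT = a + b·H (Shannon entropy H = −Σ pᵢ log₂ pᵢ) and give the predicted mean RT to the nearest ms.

439 ms

Entropy contributions −pᵢ log₂ pᵢ: 0.5301, 0.4728, 0.5211; sum H = 1.5241 bits.
RT = a + bH = 165 + 180·1.5241 = 439.33 ms.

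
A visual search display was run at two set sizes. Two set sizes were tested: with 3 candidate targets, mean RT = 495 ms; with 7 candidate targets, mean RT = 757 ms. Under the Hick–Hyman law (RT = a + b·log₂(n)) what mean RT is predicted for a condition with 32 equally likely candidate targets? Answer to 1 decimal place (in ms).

1227.0 ms

Fit slope and intercept:
  b = (757 − 495) / (log₂ 7 − log₂ 3) = 262 / (2.8074 − 1.5850) = 214.334 ms/bit
  a = 495 − 214.334 × 1.5850 = 155.289 ms
Then RT(32) = 155.289 + 214.334 × log₂ 32 = 155.289 + 214.334 × 5 ≈ 1226.958 ms.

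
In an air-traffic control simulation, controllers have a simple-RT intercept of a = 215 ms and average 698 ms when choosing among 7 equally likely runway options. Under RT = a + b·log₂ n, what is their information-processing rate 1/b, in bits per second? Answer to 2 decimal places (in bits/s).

5.81 bits/s

b = (698 − 215)/log₂ 7 = 483/2.8074 = 172.048 ms per bit = 0.17205 s/bit; the reciprocal is 5.812 bits/s.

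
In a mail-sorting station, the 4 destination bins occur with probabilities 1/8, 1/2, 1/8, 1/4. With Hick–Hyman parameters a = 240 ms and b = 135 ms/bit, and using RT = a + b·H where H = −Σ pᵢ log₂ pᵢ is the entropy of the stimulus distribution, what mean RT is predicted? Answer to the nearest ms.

Each term −pᵢ log₂ pᵢ: 0.125·3 + 0.5·1 + 0.125·3 + 0.25·2; summed, H = 1.750 bits.
Mean RT = a + bH = 240 + 135·1.750 = 476.25 ms.

476 ms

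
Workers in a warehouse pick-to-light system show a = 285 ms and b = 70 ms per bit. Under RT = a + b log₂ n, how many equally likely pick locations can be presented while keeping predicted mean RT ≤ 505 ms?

Set 285 + 70·log₂ n ≤ 505 → log₂ n ≤ (505 − 285)/70 = 3.1429.
So n ≤ 2^3.1429 = 8.833; the largest integer n is 8.

8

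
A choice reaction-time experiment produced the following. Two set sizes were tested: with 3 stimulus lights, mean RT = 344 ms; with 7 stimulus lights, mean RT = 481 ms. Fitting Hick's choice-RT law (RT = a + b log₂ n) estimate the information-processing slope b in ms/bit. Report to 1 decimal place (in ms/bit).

b = (RT₂ − RT₁)/(log₂ n₂ − log₂ n₁) = (481 − 344)/(2.8074 − 1.5850) = 112.075 ms/bit.

112.1 ms/bit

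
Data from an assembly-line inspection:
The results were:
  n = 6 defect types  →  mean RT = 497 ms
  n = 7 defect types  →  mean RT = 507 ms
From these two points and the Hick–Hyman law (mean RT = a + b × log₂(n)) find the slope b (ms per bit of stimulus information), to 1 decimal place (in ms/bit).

Slope: b = (507 − 497) / (log₂ 7 − log₂ 6) = 10/0.2224 = 44.966 ms/bit.

45.0 ms/bit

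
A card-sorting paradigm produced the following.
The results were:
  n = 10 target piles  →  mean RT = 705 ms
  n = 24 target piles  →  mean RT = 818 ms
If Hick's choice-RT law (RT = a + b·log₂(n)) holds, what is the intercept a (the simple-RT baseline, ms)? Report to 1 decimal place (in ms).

The slope on a log₂ axis is (818 − 705) / (4.5850 − 3.3219) = 89.467 ms/bit.
a = RT₁ − b·log₂ n₁ = 705 − 89.467 × 3.3219 = 407.797 ms.

407.8 ms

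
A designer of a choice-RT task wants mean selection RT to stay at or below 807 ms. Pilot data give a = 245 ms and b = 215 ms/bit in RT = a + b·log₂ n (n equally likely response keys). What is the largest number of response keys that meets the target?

6

Information budget: (807 − 245)/215 = 2.6140 bits, so n ≤ 2^2.6140 = 6.122 → at most 6.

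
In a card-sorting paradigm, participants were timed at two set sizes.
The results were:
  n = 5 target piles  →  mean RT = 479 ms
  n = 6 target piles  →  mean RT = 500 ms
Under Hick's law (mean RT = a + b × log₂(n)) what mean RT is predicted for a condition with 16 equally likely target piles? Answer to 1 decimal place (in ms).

613.0 ms

RT is linear in log₂ n, so two points fix the line:
  b = (500 − 479) / (log₂ 6 − log₂ 5) = 21 / (2.5850 − 2.3219) = 79.837 ms/bit
  a = 479 − 79.837 × 2.3219 = 293.623 ms
Then RT(16) = 293.623 + 79.837 × log₂ 16 = 293.623 + 79.837 × 4 ≈ 612.973 ms.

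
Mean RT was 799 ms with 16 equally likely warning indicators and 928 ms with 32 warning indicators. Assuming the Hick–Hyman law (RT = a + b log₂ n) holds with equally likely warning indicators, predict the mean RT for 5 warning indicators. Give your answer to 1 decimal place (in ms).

With log₂ n on the abscissa the relation is linear; from the two conditions:
  b = (928 − 799) / (log₂ 32 − log₂ 16) = 129 / (5 − 4) = 129.000 ms/bit
  a = 799 − 129.000 × 4 = 283.000 ms
Then RT(5) = 283.000 + 129.000 × log₂ 5 = 283.000 + 129.000 × 2.3219 ≈ 582.529 ms.

582.5 ms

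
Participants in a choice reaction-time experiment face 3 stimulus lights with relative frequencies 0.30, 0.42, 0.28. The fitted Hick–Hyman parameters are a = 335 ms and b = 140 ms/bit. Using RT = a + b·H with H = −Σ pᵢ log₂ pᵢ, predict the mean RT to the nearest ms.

554 ms

Entropy contributions −pᵢ log₂ pᵢ: 0.5211, 0.5256, 0.5142; sum H = 1.5610 bits.
RT = a + bH = 335 + 140·1.5610 = 553.53 ms.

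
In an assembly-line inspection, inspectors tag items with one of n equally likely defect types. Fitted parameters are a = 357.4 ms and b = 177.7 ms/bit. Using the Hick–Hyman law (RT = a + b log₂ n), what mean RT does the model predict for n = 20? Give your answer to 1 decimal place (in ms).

1125.4 ms

log₂(20) = 4.3219 bits, so RT = 357.4 + 177.7 × 4.3219 ≈ 1125.407 ms.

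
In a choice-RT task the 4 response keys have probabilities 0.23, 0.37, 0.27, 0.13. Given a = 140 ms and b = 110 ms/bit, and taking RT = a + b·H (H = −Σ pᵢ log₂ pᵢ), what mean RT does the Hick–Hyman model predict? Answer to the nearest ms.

350 ms

Entropy contributions −pᵢ log₂ pᵢ: 0.4877, 0.5307, 0.5100, 0.3826; sum H = 1.9111 bits.
RT = a + bH = 140 + 110·1.9111 = 350.22 ms.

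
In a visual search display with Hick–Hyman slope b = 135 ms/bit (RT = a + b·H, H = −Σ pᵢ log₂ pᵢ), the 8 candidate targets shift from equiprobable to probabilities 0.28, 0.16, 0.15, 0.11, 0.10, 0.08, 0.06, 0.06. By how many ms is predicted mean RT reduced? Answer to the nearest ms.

The RT saving is b·ΔH. Equiprobable H₀ = log₂(8) = 3.0000 bits; with the given probabilities H = 2.8088 bits.
b·(H₀ − H) = 135 × (3.0000 − 2.8088) = 25.81 ms.

26 ms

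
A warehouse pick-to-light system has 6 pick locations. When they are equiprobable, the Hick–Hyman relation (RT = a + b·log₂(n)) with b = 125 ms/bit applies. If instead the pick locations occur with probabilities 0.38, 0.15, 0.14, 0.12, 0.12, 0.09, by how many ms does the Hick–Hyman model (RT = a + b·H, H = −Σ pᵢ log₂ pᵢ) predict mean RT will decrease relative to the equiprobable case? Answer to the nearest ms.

25 ms

Equiprobable entropy H₀ = log₂ 6 = 2.5850 bits.
Skewed entropy H = −Σ pᵢ log₂ pᵢ = 2.3849 bits.
ΔRT = b·(H₀ − H) = 125 × 0.2001 = 25.01 ms.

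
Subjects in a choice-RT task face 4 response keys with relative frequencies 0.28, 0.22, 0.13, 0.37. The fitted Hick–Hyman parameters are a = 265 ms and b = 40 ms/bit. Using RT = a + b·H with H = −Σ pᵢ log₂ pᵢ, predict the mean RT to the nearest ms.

341 ms

H = 0.28·log₂(1/0.28) + 0.22·log₂(1/0.22) + 0.13·log₂(1/0.13) + 0.37·log₂(1/0.37) = 1.9082 bits.
RT = 265 + 40 × 1.9082 = 341.33 ms.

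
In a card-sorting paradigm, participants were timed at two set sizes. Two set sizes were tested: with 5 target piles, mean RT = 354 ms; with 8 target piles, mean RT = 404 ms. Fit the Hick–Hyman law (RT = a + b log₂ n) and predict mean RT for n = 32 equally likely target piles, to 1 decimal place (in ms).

RT is linear in log₂ n, so two points fix the line:
  b = (404 − 354) / (log₂ 8 − log₂ 5) = 50 / (3 − 2.3219) = 73.738 ms/bit
  a = 354 − 73.738 × 2.3219 = 182.785 ms
Then RT(32) = 182.785 + 73.738 × log₂ 32 = 182.785 + 73.738 × 5 ≈ 551.477 ms.

551.5 ms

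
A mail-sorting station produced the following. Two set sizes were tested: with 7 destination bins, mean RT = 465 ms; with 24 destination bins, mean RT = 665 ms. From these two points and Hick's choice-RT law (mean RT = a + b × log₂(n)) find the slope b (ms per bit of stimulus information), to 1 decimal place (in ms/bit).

Slope: b = (665 − 465) / (log₂ 24 − log₂ 7) = 200/1.7776 = 112.511 ms/bit.

112.5 ms/bit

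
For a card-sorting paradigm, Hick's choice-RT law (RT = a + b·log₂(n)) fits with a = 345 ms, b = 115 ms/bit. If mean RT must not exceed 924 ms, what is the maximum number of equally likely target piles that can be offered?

32

Set 345 + 115·log₂ n ≤ 924 → log₂ n ≤ (924 − 345)/115 = 5.0348.
So n ≤ 2^5.0348 = 32.781; the largest integer n is 32.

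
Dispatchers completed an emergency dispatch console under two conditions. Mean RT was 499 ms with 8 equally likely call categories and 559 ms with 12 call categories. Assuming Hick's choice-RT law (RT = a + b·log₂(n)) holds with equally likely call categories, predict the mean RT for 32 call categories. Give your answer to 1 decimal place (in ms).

704.1 ms

With log₂ n on the abscissa the relation is linear; from the two conditions:
  b = (559 − 499) / (log₂ 12 − log₂ 8) = 60 / (3.5850 − 3) = 102.571 ms/bit
  a = 499 − 102.571 × 3 = 191.288 ms
Then RT(32) = 191.288 + 102.571 × log₂ 32 = 191.288 + 102.571 × 5 ≈ 704.141 ms.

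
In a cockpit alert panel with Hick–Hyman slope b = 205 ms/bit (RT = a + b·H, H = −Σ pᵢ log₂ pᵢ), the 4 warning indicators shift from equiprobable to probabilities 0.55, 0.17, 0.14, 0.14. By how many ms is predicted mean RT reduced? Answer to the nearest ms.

Equiprobable entropy H₀ = log₂ 4 = 2.0000 bits.
Skewed entropy H = −Σ pᵢ log₂ pᵢ = 1.7032 bits.
ΔRT = b·(H₀ − H) = 205 × 0.2968 = 60.85 ms.

61 ms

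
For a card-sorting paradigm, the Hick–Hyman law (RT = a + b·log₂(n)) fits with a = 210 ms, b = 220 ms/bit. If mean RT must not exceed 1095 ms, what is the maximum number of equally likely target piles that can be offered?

Set 210 + 220·log₂ n ≤ 1095 → log₂ n ≤ (1095 − 210)/220 = 4.0227.
So n ≤ 2^4.0227 = 16.254; the largest integer n is 16.

16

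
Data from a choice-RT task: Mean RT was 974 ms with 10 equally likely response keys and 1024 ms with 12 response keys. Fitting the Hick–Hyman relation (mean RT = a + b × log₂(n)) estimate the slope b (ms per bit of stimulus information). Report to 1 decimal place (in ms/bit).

190.1 ms/bit

The slope on a log₂ axis is (1024 − 974) / (3.5850 − 3.3219) = 190.089 ms/bit.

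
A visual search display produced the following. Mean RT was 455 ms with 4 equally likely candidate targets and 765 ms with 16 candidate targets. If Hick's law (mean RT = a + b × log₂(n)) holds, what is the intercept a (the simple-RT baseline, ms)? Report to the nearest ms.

145 ms

b = (RT₂ − RT₁)/(log₂ n₂ − log₂ n₁) = (765 − 455)/(4 − 2) = 155 ms/bit.
Intercept: a = 455 − 155·log₂(4) = 145.000 ms.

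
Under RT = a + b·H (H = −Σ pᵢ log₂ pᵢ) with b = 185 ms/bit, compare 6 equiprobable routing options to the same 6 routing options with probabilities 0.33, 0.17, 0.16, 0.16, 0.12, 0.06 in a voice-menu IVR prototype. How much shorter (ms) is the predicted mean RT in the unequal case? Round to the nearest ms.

31 ms

The RT saving is b·ΔH. Equiprobable H₀ = log₂(6) = 2.5850 bits; with the given probabilities H = 2.4190 bits.
b·(H₀ − H) = 185 × (2.5850 − 2.4190) = 30.69 ms.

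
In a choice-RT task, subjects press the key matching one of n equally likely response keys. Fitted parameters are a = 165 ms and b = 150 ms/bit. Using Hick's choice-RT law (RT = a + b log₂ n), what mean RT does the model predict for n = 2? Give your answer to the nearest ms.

log₂(2) = 1 bits, so RT = 165 + 150 × 1 ≈ 315.000 ms.

315 ms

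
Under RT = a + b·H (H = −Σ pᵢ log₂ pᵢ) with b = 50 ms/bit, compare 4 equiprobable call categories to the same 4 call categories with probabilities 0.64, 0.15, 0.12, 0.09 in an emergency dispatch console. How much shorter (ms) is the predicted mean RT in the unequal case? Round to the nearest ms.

The RT saving is b·ΔH. Equiprobable H₀ = log₂(4) = 2.0000 bits; with the given probabilities H = 1.5023 bits.
b·(H₀ − H) = 50 × (2.0000 − 1.5023) = 24.88 ms.

25 ms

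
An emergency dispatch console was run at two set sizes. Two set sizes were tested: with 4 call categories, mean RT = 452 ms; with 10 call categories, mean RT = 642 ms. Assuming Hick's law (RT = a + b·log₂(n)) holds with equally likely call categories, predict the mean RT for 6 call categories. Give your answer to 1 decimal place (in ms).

536.1 ms

With log₂ n on the abscissa the relation is linear; from the two conditions:
  b = (642 − 452) / (log₂ 10 − log₂ 4) = 190 / (3.3219 − 2) = 143.729 ms/bit
  a = 452 − 143.729 × 2 = 164.541 ms
Then RT(6) = 164.541 + 143.729 × log₂ 6 = 164.541 + 143.729 × 2.5850 ≈ 536.076 ms.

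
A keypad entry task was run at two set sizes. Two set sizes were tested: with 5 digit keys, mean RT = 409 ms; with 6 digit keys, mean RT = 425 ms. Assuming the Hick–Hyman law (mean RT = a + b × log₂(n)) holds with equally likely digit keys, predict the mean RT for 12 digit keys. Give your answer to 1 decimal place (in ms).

Fit slope and intercept:
  b = (425 − 409) / (log₂ 6 − log₂ 5) = 16 / (2.5850 − 2.3219) = 60.829 ms/bit
  a = 409 − 60.829 × 2.3219 = 267.760 ms
Then RT(12) = 267.760 + 60.829 × log₂ 12 = 267.760 + 60.829 × 3.5850 ≈ 485.829 ms.

485.8 ms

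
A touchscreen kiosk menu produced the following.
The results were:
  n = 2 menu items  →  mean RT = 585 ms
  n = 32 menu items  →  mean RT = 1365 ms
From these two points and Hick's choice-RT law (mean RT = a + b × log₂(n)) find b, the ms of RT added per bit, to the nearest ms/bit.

Slope: b = (1365 − 585) / (log₂ 32 − log₂ 2) = 780/4.0000 = 195 ms/bit.

195 ms/bit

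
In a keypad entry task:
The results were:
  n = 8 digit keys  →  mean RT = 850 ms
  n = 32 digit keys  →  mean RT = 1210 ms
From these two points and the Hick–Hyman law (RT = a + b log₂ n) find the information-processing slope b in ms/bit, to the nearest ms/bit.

b = (RT₂ − RT₁)/(log₂ n₂ − log₂ n₁) = (1210 − 850)/(5 − 3) = 180 ms/bit.

180 ms/bit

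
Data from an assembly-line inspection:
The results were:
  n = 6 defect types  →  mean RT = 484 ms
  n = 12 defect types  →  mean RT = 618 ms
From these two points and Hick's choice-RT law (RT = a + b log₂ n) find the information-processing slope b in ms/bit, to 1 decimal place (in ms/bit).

134.0 ms/bit

b = (RT₂ − RT₁)/(log₂ n₂ − log₂ n₁) = (618 − 484)/(3.5850 − 2.5850) = 134.000 ms/bit.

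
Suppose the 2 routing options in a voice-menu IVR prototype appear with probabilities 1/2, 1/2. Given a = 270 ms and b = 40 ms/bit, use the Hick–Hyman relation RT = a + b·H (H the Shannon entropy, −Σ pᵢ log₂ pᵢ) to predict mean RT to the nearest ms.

Each term −pᵢ log₂ pᵢ: 0.5·1 + 0.5·1; summed, H = 1.000 bits.
Mean RT = a + bH = 270 + 40·1.000 = 310.00 ms.

310 ms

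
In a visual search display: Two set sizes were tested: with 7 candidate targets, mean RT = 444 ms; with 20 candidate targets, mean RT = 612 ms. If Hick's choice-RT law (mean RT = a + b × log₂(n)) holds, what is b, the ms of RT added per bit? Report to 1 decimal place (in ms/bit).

b = (RT₂ − RT₁)/(log₂ n₂ − log₂ n₁) = (612 − 444)/(4.3219 − 2.8074) = 110.922 ms/bit.

110.9 ms/bit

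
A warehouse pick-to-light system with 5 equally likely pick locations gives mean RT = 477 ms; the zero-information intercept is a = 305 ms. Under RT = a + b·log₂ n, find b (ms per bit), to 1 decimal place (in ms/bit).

74.1 ms/bit

5 alternatives carry log₂ 5 = 2.3219 bits; the choice cost is 477 − 305 = 172 ms, so b = 172/2.3219 = 74.076 ms/bit.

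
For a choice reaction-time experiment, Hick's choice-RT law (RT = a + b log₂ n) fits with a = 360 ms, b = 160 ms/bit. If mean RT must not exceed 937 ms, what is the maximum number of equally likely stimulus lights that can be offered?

Set 360 + 160·log₂ n ≤ 937 → log₂ n ≤ (937 − 360)/160 = 3.6063.
So n ≤ 2^3.6063 = 12.178; the largest integer n is 12.

12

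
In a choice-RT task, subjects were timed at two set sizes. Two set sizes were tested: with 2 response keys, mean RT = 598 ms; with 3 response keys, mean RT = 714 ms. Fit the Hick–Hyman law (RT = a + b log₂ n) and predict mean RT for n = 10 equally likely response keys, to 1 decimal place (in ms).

With log₂ n on the abscissa the relation is linear; from the two conditions:
  b = (714 − 598) / (log₂ 3 − log₂ 2) = 116 / (1.5850 − 1) = 198.303 ms/bit
  a = 598 − 198.303 × 1 = 399.697 ms
Then RT(10) = 399.697 + 198.303 × log₂ 10 = 399.697 + 198.303 × 3.3219 ≈ 1058.446 ms.

1058.4 ms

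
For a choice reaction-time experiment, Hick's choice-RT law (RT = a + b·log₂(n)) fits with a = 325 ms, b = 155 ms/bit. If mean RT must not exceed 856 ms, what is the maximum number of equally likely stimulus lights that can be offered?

10

Information budget: (856 − 325)/155 = 3.4258 bits, so n ≤ 2^3.4258 = 10.747 → at most 10.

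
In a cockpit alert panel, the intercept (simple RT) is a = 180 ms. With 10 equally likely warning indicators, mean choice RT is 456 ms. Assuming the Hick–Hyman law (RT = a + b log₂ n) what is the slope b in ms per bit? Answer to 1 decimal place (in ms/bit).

83.1 ms/bit

log₂(10) = 3.3219 bits.
b = (RT − a)/log₂ n = (456 − 180) / 3.3219 = 83.084 ms/bit.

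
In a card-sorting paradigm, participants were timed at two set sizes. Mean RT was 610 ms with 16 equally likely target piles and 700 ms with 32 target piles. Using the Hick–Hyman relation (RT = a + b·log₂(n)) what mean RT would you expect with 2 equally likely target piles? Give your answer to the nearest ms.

With log₂ n on the abscissa the relation is linear; from the two conditions:
  b = (700 − 610) / (log₂ 32 − log₂ 16) = 90 / (5 − 4) = 90 ms/bit
  a = 610 − 90 × 4 = 250 ms
Then RT(2) = 250 + 90 × log₂ 2 = 250 + 90 × 1 ≈ 340.000 ms.

340 ms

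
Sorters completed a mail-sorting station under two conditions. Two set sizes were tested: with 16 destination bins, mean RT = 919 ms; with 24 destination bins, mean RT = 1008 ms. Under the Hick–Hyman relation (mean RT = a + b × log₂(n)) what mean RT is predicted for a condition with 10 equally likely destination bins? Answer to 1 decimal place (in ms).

815.8 ms

With log₂ n on the abscissa the relation is linear; from the two conditions:
  b = (1008 − 919) / (log₂ 24 − log₂ 16) = 89 / (4.5850 − 4) = 152.147 ms/bit
  a = 919 − 152.147 × 4 = 310.414 ms
Then RT(10) = 310.414 + 152.147 × log₂ 10 = 310.414 + 152.147 × 3.3219 ≈ 815.834 ms.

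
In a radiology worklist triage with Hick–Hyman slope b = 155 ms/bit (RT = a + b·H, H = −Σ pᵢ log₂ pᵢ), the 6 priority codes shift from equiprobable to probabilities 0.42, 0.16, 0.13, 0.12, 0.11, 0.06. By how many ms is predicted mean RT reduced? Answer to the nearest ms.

Equiprobable entropy H₀ = log₂ 6 = 2.5850 bits.
Skewed entropy H = −Σ pᵢ log₂ pᵢ = 2.2922 bits.
ΔRT = b·(H₀ − H) = 155 × 0.2928 = 45.38 ms.

45 ms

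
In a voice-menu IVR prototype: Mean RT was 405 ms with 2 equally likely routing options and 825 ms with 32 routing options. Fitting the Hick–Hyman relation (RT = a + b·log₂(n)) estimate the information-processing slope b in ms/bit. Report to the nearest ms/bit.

Slope: b = (825 − 405) / (log₂ 32 − log₂ 2) = 420/4.0000 = 105 ms/bit.

105 ms/bit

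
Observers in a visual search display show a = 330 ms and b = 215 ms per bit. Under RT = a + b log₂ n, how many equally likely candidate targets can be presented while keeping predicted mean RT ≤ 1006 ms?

Set 330 + 215·log₂ n ≤ 1006 → log₂ n ≤ (1006 − 330)/215 = 3.1442.
So n ≤ 2^3.1442 = 8.841; the largest integer n is 8.

8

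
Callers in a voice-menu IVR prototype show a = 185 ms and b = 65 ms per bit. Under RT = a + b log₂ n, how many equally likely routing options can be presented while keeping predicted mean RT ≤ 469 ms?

20

65·log₂ n ≤ 469 − 185 = 284, giving log₂ n ≤ 4.3692 and n ≤ 20.667. The largest whole number is 20.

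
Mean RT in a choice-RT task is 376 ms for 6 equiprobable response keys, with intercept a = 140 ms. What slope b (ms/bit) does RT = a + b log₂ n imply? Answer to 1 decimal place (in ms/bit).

6 alternatives carry log₂ 6 = 2.5850 bits; the choice cost is 376 − 140 = 236 ms, so b = 236/2.5850 = 91.297 ms/bit.

91.3 ms/bit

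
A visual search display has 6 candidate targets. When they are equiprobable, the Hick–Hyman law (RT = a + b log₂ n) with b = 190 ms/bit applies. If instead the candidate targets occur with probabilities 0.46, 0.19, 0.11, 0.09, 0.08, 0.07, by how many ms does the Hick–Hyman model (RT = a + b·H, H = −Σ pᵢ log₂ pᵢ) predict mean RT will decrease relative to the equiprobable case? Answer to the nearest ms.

74 ms

The RT saving is b·ΔH. Equiprobable H₀ = log₂(6) = 2.5850 bits; with the given probabilities H = 2.1936 bits.
b·(H₀ − H) = 190 × (2.5850 − 2.1936) = 74.37 ms.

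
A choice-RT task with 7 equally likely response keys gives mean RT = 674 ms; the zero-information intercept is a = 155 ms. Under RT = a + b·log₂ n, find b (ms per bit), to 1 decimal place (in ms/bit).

184.9 ms/bit

b = (674 − 155) / log₂(7) = 519 / 2.8074 = 184.872 ms/bit.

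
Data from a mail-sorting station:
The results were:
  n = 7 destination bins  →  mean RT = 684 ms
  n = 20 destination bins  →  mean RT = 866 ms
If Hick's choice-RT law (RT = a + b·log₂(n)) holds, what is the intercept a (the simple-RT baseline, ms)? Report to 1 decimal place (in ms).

346.7 ms

b = (RT₂ − RT₁)/(log₂ n₂ − log₂ n₁) = (866 − 684)/(4.3219 − 2.8074) = 120.166 ms/bit.
Intercept: a = 684 − 120.166·log₂(7) = 346.652 ms.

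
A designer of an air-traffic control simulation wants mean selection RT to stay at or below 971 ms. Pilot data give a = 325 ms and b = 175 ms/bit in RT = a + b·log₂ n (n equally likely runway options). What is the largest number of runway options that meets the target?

175·log₂ n ≤ 971 − 325 = 646, giving log₂ n ≤ 3.6914 and n ≤ 12.919. The largest whole number is 12.

12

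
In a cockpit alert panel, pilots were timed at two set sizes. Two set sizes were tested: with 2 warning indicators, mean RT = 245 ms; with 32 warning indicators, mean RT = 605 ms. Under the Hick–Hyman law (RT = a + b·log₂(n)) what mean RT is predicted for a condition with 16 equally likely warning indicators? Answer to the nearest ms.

515 ms

With log₂ n on the abscissa the relation is linear; from the two conditions:
  b = (605 − 245) / (log₂ 32 − log₂ 2) = 360 / (5 − 1) = 90 ms/bit
  a = 245 − 90 × 1 = 155 ms
Then RT(16) = 155 + 90 × log₂ 16 = 155 + 90 × 4 ≈ 515.000 ms.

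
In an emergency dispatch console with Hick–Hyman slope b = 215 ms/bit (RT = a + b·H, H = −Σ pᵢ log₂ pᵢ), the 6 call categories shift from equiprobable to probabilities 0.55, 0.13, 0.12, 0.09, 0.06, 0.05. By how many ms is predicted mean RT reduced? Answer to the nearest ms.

127 ms

Equiprobable entropy H₀ = log₂ 6 = 2.5850 bits.
Skewed entropy H = −Σ pᵢ log₂ pᵢ = 1.9964 bits.
ΔRT = b·(H₀ − H) = 215 × 0.5886 = 126.55 ms.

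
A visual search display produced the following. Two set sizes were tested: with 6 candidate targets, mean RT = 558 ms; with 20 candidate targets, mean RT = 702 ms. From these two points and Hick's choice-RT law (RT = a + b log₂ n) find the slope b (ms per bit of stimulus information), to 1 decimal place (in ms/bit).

b = (RT₂ − RT₁)/(log₂ n₂ − log₂ n₁) = (702 − 558)/(4.3219 − 2.5850) = 82.903 ms/bit.

82.9 ms/bit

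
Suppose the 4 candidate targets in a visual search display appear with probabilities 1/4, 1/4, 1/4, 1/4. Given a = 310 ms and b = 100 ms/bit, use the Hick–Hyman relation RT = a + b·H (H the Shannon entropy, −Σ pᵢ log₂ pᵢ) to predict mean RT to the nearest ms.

510 ms

H = −Σ pᵢ log₂ pᵢ = 0.25·2 + 0.25·2 + 0.25·2 + 0.25·2 = 2.000 bits.
RT = 310 + 100 × 2.000 = 510.00 ms.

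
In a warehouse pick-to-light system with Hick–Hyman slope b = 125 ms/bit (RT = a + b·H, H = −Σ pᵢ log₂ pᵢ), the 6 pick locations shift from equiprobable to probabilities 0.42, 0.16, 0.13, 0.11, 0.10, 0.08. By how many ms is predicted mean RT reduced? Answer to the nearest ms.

Equiprobable entropy H₀ = log₂ 6 = 2.5850 bits.
Skewed entropy H = −Σ pᵢ log₂ pᵢ = 2.3053 bits.
ΔRT = b·(H₀ − H) = 125 × 0.2797 = 34.96 ms.

35 ms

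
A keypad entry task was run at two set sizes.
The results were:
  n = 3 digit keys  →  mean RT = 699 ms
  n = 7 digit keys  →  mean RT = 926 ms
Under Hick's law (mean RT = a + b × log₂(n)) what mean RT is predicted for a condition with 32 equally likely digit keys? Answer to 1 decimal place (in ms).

1333.2 ms

RT is linear in log₂ n, so two points fix the line:
  b = (926 − 699) / (log₂ 7 − log₂ 3) = 227 / (2.8074 − 1.5850) = 185.701 ms/bit
  a = 699 − 185.701 × 1.5850 = 404.670 ms
Then RT(32) = 404.670 + 185.701 × log₂ 32 = 404.670 + 185.701 × 5 ≈ 1333.177 ms.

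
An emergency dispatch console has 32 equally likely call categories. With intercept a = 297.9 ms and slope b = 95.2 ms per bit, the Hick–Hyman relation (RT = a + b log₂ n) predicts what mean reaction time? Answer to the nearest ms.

log₂(32) = 5 bits, so RT = 297.9 + 95.2 × 5 ≈ 773.900 ms.

774 ms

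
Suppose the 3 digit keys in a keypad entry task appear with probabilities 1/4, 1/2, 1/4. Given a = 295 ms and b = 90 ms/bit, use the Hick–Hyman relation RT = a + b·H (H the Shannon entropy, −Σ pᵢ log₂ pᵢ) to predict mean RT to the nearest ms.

H = −Σ pᵢ log₂ pᵢ = 0.25·2 + 0.5·1 + 0.25·2 = 1.500 bits.
RT = 295 + 90 × 1.500 = 430.00 ms.

430 ms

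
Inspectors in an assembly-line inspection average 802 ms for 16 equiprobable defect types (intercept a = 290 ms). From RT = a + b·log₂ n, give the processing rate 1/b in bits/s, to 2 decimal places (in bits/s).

b = (802 − 290)/log₂ 16 = 512/4 = 128.000 ms per bit = 0.12800 s/bit; the reciprocal is 7.812 bits/s.

7.81 bits/s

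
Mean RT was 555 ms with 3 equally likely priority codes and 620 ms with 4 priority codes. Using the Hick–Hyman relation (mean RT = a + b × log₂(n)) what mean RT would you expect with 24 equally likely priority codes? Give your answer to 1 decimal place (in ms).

1024.8 ms

Fit slope and intercept:
  b = (620 − 555) / (log₂ 4 − log₂ 3) = 65 / (2 − 1.5850) = 156.612 ms/bit
  a = 555 − 156.612 × 1.5850 = 306.775 ms
Then RT(24) = 306.775 + 156.612 × log₂ 24 = 306.775 + 156.612 × 4.5850 ≈ 1024.837 ms.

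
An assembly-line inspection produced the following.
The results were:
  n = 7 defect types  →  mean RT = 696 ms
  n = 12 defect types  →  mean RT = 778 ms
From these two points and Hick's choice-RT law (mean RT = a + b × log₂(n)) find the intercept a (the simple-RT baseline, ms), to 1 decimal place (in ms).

400.0 ms

The slope on a log₂ axis is (778 − 696) / (3.5850 − 2.8074) = 105.452 ms/bit.
a = RT₁ − b·log₂ n₁ = 696 − 105.452 × 2.8074 = 399.960 ms.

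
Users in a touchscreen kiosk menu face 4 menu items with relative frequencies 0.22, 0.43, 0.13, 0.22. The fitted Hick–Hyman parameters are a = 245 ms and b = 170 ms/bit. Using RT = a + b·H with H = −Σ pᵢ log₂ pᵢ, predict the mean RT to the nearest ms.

562 ms

H = 0.22·log₂(1/0.22) + 0.43·log₂(1/0.43) + 0.13·log₂(1/0.13) + 0.22·log₂(1/0.22) = 1.8674 bits.
RT = 245 + 170 × 1.8674 = 562.45 ms.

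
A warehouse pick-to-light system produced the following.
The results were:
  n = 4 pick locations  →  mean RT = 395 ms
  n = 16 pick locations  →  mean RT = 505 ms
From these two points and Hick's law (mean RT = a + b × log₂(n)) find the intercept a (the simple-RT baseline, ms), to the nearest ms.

Slope: b = (505 − 395) / (log₂ 16 − log₂ 4) = 110/2.0000 = 55 ms/bit.
Intercept: a = 395 − 55·log₂(4) = 285.000 ms.

285 ms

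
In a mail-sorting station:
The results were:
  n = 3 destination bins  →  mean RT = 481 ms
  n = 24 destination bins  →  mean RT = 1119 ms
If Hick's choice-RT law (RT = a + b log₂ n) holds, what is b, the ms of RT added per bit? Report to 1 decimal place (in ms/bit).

Slope: b = (1119 − 481) / (log₂ 24 − log₂ 3) = 638/3.0000 = 212.667 ms/bit.

212.7 ms/bit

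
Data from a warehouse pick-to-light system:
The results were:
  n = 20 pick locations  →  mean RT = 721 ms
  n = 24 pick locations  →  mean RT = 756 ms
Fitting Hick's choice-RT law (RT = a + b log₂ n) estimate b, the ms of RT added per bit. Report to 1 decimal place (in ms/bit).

133.1 ms/bit

The slope on a log₂ axis is (756 − 721) / (4.5850 − 4.3219) = 133.062 ms/bit.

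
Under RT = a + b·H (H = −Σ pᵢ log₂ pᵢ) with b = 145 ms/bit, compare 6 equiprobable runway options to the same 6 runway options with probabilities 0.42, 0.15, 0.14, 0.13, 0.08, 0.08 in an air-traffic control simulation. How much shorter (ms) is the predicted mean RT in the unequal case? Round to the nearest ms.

41 ms

Equiprobable entropy H₀ = log₂ 6 = 2.5850 bits.
Skewed entropy H = −Σ pᵢ log₂ pᵢ = 2.2990 bits.
ΔRT = b·(H₀ − H) = 145 × 0.2860 = 41.47 ms.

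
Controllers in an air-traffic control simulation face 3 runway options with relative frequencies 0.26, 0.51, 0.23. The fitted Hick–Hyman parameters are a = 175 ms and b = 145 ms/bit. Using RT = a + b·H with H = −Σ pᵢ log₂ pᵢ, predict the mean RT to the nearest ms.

H = 0.26·log₂(1/0.26) + 0.51·log₂(1/0.51) + 0.23·log₂(1/0.23) = 1.4884 bits.
RT = 175 + 145 × 1.4884 = 390.82 ms.

391 ms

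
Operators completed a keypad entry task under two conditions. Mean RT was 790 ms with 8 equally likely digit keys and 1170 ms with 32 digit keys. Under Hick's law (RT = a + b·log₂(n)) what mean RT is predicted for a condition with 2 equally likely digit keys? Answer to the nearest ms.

With log₂ n on the abscissa the relation is linear; from the two conditions:
  b = (1170 − 790) / (log₂ 32 − log₂ 8) = 380 / (5 − 3) = 190 ms/bit
  a = 790 − 190 × 3 = 220 ms
Then RT(2) = 220 + 190 × log₂ 2 = 220 + 190 × 1 ≈ 410.000 ms.

410 ms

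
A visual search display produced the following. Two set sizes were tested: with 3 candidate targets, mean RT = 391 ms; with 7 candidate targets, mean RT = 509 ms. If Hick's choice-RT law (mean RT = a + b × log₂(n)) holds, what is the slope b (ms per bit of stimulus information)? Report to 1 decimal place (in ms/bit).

96.5 ms/bit

Slope: b = (509 − 391) / (log₂ 7 − log₂ 3) = 118/1.2224 = 96.532 ms/bit.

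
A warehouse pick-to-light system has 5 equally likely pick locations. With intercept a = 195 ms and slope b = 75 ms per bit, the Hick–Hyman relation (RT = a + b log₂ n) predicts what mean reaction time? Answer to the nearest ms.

369 ms

log₂(5) = 2.3219 bits, so RT = 195 + 75 × 2.3219 ≈ 369.145 ms.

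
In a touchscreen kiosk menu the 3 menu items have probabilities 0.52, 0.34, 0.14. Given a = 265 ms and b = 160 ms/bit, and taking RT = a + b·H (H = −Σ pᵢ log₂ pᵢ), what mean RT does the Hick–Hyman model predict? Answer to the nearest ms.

H = 0.52·log₂(1/0.52) + 0.34·log₂(1/0.34) + 0.14·log₂(1/0.14) = 1.4169 bits.
RT = 265 + 160 × 1.4169 = 491.70 ms.

492 ms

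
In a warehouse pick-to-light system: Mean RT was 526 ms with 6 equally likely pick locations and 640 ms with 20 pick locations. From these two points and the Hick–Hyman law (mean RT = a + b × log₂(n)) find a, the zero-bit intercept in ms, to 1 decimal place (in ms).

356.3 ms

b = (RT₂ − RT₁)/(log₂ n₂ − log₂ n₁) = (640 − 526)/(4.3219 − 2.5850) = 65.632 ms/bit.
a = RT₁ − b·log₂ n₁ = 526 − 65.632 × 2.5850 = 356.345 ms.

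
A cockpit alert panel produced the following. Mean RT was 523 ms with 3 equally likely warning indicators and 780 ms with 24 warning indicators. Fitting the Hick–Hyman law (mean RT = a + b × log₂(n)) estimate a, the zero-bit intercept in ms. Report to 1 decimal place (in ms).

387.2 ms

Slope: b = (780 − 523) / (log₂ 24 − log₂ 3) = 257/3.0000 = 85.667 ms/bit.
Intercept: a = 523 − 85.667·log₂(3) = 387.222 ms.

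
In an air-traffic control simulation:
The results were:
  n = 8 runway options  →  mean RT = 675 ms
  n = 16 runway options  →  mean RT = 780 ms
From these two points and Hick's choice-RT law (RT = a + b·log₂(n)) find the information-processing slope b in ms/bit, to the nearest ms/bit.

The slope on a log₂ axis is (780 − 675) / (4 − 3) = 105 ms/bit.

105 ms/bit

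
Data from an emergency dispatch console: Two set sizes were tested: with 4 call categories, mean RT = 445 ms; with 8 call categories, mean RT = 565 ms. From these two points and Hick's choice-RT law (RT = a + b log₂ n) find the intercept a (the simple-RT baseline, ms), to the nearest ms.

Slope: b = (565 − 445) / (log₂ 8 − log₂ 4) = 120/1.0000 = 120 ms/bit.
a = RT₁ − b·log₂ n₁ = 445 − 120 × 2 = 205.000 ms.

205 ms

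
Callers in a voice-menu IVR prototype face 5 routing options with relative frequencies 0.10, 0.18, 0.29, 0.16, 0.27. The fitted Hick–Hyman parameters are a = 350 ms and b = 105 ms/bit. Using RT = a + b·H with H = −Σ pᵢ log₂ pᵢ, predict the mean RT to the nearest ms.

H = 0.10·log₂(1/0.10) + 0.18·log₂(1/0.18) + 0.29·log₂(1/0.29) + 0.16·log₂(1/0.16) + 0.27·log₂(1/0.27) = 2.2284 bits.
RT = 350 + 105 × 2.2284 = 583.99 ms.

584 ms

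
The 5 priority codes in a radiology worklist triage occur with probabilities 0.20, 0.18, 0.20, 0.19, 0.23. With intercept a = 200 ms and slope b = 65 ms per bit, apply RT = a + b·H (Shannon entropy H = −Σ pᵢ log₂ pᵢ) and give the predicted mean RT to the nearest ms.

351 ms

H = 0.20·log₂(1/0.20) + 0.18·log₂(1/0.18) + 0.20·log₂(1/0.20) + 0.19·log₂(1/0.19) + 0.23·log₂(1/0.23) = 2.3170 bits.
RT = 200 + 65 × 2.3170 = 350.60 ms.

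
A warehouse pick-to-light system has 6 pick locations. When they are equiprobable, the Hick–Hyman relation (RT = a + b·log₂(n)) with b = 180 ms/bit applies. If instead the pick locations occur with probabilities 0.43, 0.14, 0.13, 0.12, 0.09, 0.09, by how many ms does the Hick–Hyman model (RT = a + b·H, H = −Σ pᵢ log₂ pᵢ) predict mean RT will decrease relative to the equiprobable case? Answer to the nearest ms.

52 ms

The RT saving is b·ΔH. Equiprobable H₀ = log₂(6) = 2.5850 bits; with the given probabilities H = 2.2957 bits.
b·(H₀ − H) = 180 × (2.5850 − 2.2957) = 52.07 ms.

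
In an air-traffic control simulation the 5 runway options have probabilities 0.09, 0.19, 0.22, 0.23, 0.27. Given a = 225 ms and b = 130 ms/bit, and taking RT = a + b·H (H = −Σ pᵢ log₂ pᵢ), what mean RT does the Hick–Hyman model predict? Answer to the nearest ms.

H = 0.09·log₂(1/0.09) + 0.19·log₂(1/0.19) + 0.22·log₂(1/0.22) + 0.23·log₂(1/0.23) + 0.27·log₂(1/0.27) = 2.2461 bits.
RT = 225 + 130 × 2.2461 = 517.00 ms.

517 ms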